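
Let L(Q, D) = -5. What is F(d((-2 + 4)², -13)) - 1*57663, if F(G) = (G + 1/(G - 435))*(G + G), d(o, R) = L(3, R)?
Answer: -2534971/44 ≈ -57613.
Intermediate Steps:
d(o, R) = -5
F(G) = 2*G*(G + 1/(-435 + G)) (F(G) = (G + 1/(-435 + G))*(2*G) = 2*G*(G + 1/(-435 + G)))
F(d((-2 + 4)², -13)) - 1*57663 = 2*(-5)*(1 + (-5)² - 435*(-5))/(-435 - 5) - 1*57663 = 2*(-5)*(1 + 25 + 2175)/(-440) - 57663 = 2*(-5)*(-1/440)*2201 - 57663 = 2201/44 - 57663 = -2534971/44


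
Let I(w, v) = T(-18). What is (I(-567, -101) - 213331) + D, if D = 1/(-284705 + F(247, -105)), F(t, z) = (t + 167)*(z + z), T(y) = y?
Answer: -79290089106/371645 ≈ -2.1335e+5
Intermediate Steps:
I(w, v) = -18
F(t, z) = 2*z*(167 + t) (F(t, z) = (167 + t)*(2*z) = 2*z*(167 + t))
D = -1/371645 (D = 1/(-284705 + 2*(-105)*(167 + 247)) = 1/(-284705 + 2*(-105)*414) = 1/(-284705 - 86940) = 1/(-371645) = -1/371645 ≈ -2.6907e-6)
(I(-567, -101) - 213331) + D = (-18 - 213331) - 1/371645 = -213349 - 1/371645 = -79290089106/371645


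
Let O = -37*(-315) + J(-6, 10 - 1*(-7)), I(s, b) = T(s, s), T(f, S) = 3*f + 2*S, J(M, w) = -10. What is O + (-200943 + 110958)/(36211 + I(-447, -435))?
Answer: 395560535/33976 ≈ 11642.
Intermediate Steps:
T(f, S) = 2*S + 3*f
I(s, b) = 5*s (I(s, b) = 2*s + 3*s = 5*s)
O = 11645 (O = -37*(-315) - 10 = 11655 - 10 = 11645)
O + (-200943 + 110958)/(36211 + I(-447, -435)) = 11645 + (-200943 + 110958)/(36211 + 5*(-447)) = 11645 - 89985/(36211 - 2235) = 11645 - 89985/33976 = 395560535/33976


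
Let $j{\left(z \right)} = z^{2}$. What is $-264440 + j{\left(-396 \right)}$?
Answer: $-107624$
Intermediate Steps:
$-264440 + j{\left(-396 \right)} = -264440 + \left(-396\right)^{2} = -264440 + 156816 = -107624$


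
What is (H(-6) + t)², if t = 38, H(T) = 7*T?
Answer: 16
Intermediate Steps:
(H(-6) + t)² = (7*(-6) + 38)² = (-42 + 38)² = (-4)² = 16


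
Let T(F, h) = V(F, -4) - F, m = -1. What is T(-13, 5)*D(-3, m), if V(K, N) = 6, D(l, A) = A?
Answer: -19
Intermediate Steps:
T(F, h) = 6 - F
T(-13, 5)*D(-3, m) = (6 - 1*(-13))*(-1) = (6 + 13)*(-1) = 19*(-1) = -19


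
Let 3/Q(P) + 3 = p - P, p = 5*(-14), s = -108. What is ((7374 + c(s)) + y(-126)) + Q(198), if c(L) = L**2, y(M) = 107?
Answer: 5188292/271 ≈ 19145.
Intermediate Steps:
p = -70
Q(P) = 3/(-73 - P) (Q(P) = 3/(-3 + (-70 - P)) = 3/(-73 - P))
((7374 + c(s)) + y(-126)) + Q(198) = ((7374 + (-108)**2) + 107) - 3/(73 + 198) = ((7374 + 11664) + 107) - 3/271 = (19038 + 107) - 3*1/271 = 19145 - 3/271 = 5188292/271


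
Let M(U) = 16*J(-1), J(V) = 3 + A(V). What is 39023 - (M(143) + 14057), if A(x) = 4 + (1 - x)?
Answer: 24822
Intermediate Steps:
A(x) = 5 - x
J(V) = 8 - V (J(V) = 3 + (5 - V) = 8 - V)
M(U) = 144 (M(U) = 16*(8 - 1*(-1)) = 16*(8 + 1) = 16*9 = 144)
39023 - (M(143) + 14057) = 39023 - (144 + 14057) = 39023 - 1*14201 = 39023 - 14201 = 24822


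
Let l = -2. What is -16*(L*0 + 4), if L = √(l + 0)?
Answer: -64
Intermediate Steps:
L = I*√2 (L = √(-2 + 0) = √(-2) = I*√2 ≈ 1.4142*I)
-16*(L*0 + 4) = -16*((I*√2)*0 + 4) = -16*(0 + 4) = -16*4 = -64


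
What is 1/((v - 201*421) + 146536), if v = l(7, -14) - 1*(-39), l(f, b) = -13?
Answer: 1/61941 ≈ 1.6144e-5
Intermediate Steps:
v = 26 (v = -13 - 1*(-39) = -13 + 39 = 26)
1/((v - 201*421) + 146536) = 1/((26 - 201*421) + 146536) = 1/((26 - 84621) + 146536) = 1/(-84595 + 146536) = 1/61941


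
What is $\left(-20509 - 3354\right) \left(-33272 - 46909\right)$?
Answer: $1913359203$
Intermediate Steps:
$\left(-20509 - 3354\right) \left(-33272 - 46909\right) = - 23863 \left(-33272 - 46909\right) = \left(-23863\right) \left(-80181\right) = 1913359203$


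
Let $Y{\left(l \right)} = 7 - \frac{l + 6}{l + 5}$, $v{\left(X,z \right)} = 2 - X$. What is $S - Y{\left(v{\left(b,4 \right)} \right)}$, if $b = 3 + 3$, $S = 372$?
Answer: $367$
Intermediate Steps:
$b = 6$
$Y{\left(l \right)} = 7 - \frac{6 + l}{5 + l}$
$S - Y{\left(v{\left(b,4 \right)} \right)} = 372 - \frac{29 + 6 \left(2 - 6\right)}{5 + \left(2 - 6\right)} = 372 - \frac{29 + 6 \left(-4\right)}{5 - 4} = 372 - \frac{29 - 24}{1} = 372 - 1 \cdot 5 = 372 - 5 = 367$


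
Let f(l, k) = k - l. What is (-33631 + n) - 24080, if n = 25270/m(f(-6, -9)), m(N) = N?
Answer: -198403/3 ≈ -66134.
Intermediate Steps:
n = -25270/3 (n = 25270/(-9 - 1*(-6)) = 25270/(-9 + 6) = 25270/(-3) = 25270*(-1/3) = -25270/3 ≈ -8423.3)
(-33631 + n) - 24080 = (-33631 - 25270/3) - 24080 = -126163/3 - 24080 = -198403/3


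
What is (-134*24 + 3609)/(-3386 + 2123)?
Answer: -131/421 ≈ -0.31116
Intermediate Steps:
(-134*24 + 3609)/(-3386 + 2123) = (-3216 + 3609)/(-1263) = 393*(-1/1263) = -131/421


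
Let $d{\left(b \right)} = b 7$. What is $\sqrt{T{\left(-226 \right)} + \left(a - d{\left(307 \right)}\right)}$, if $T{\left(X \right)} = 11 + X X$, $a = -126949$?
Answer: $i \sqrt{78011} \approx 279.3 i$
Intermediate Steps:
$d{\left(b \right)} = 7 b$
$T{\left(X \right)} = 11 + X^{2}$
$\sqrt{T{\left(-226 \right)} + \left(a - d{\left(307 \right)}\right)} = \sqrt{\left(11 + \left(-226\right)^{2}\right) - \left(126949 + 7 \cdot 307\right)} = \sqrt{\left(11 + 51076\right) - 129098} = \sqrt{51087 - 129098} = \sqrt{-78011} = i \sqrt{78011}$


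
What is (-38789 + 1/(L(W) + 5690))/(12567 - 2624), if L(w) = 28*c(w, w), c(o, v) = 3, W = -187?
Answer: -223967685/57410882 ≈ -3.9011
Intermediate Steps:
L(w) = 84 (L(w) = 28*3 = 84)
(-38789 + 1/(L(W) + 5690))/(12567 - 2624) = (-38789 + 1/(84 + 5690))/(12567 - 2624) = (-38789 + 1/5774)/9943 = (-38789 + 1/5774)*(1/9943) = -223967685/5774*1/9943 = -223967685/57410882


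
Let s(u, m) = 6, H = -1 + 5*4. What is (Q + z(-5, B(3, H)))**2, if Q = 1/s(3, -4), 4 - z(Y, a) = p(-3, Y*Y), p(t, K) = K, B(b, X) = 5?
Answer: 15625/36 ≈ 434.03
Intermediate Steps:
H = 19 (H = -1 + 20 = 19)
z(Y, a) = 4 - Y**2 (z(Y, a) = 4 - Y*Y = 4 - Y**2)
Q = 1/6 ≈ 0.16667
(Q + z(-5, B(3, H)))**2 = (1/6 + (4 - 1*(-5)**2))**2 = (1/6 + (4 - 1*25))**2 = (1/6 + (4 - 25))**2 = (1/6 - 21)**2 = (-125/6)**2 = 15625/36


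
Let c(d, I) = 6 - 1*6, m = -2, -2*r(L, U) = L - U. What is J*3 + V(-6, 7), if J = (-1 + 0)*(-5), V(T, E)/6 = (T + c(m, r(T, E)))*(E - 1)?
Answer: -201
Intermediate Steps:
r(L, U) = U/2 - L/2 (r(L, U) = -(L - U)/2 = U/2 - L/2)
c(d, I) = 0 (c(d, I) = 6 - 6 = 0)
V(T, E) = 6*T*(-1 + E) (V(T, E) = 6*((T + 0)*(E - 1)) = 6*(T*(-1 + E)) = 6*T*(-1 + E))
J = 5 (J = -1*(-5) = 5)
J*3 + V(-6, 7) = 5*3 + 6*(-6)*(-1 + 7) = 15 + 6*(-6)*6 = 15 - 216 = -201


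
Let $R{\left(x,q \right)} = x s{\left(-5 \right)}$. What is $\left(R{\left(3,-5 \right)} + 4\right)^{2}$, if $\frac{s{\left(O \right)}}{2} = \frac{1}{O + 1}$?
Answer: $\frac{25}{4} \approx 6.25$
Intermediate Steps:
$s{\left(O \right)} = \frac{2}{1 + O}$ ($s{\left(O \right)} = \frac{2}{O + 1} = \frac{2}{1 + O}$)
$R{\left(x,q \right)} = - \frac{x}{2}$ ($R{\left(x,q \right)} = x \frac{2}{1 - 5} = x \frac{2}{-4} = x 2 \left(- \frac{1}{4}\right) = x \left(- \frac{1}{2}\right) = - \frac{x}{2}$)
$\left(R{\left(3,-5 \right)} + 4\right)^{2} = \left(\left(- \frac{1}{2}\right) 3 + 4\right)^{2} = \left(- \frac{3}{2} + 4\right)^{2} = \left(\frac{5}{2}\right)^{2} = \frac{25}{4}$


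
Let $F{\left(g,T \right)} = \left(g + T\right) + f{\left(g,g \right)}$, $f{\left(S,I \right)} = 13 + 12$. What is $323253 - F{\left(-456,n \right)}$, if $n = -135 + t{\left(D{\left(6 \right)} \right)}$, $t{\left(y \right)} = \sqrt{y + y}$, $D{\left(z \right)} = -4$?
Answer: $323819 - 2 i \sqrt{2} \approx 3.2382 \cdot 10^{5} - 2.8284 i$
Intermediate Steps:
$f{\left(S,I \right)} = 25$
$t{\left(y \right)} = \sqrt{2} \sqrt{y}$ ($t{\left(y \right)} = \sqrt{2 y} = \sqrt{2} \sqrt{y}$)
$n = -135 + 2 i \sqrt{2}$ ($n = -135 + \sqrt{2} \sqrt{-4} = -135 + \sqrt{2} \cdot 2 i = -135 + 2 i \sqrt{2} \approx -135.0 + 2.8284 i$)
$F{\left(g,T \right)} = 25 + T + g$ ($F{\left(g,T \right)} = \left(g + T\right) + 25 = \left(T + g\right) + 25 = 25 + T + g$)
$323253 - F{\left(-456,n \right)} = 323253 - \left(25 - \left(135 - 2 i \sqrt{2}\right) - 456\right) = 323253 - \left(-566 + 2 i \sqrt{2}\right) = 323253 + \left(566 - 2 i \sqrt{2}\right) = 323819 - 2 i \sqrt{2}$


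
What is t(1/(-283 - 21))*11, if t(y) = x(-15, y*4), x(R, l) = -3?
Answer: -33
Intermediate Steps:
t(y) = -3
t(1/(-283 - 21))*11 = -3*11 = -33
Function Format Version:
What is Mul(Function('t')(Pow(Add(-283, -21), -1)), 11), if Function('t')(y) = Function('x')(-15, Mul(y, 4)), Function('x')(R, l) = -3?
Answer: -33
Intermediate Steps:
Function('t')(y) = -3
Mul(Function('t')(Pow(Add(-283, -21), -1)), 11) = Mul(-3, 11) = -33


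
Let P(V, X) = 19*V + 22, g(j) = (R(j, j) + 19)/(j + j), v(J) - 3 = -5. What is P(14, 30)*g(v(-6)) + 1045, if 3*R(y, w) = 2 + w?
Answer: -323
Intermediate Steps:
R(y, w) = ⅔ + w/3 (R(y, w) = (2 + w)/3 = ⅔ + w/3)
v(J) = -2 (v(J) = 3 - 5 = -2)
g(j) = (59/3 + j/3)/(2*j) (g(j) = ((⅔ + j/3) + 19)/(j + j) = (59/3 + j/3)/((2*j)) = (59/3 + j/3)*(1/(2*j)) = (59/3 + j/3)/(2*j))
P(V, X) = 22 + 19*V
P(14, 30)*g(v(-6)) + 1045 = (22 + 19*14)*((⅙)*(59 - 2)/(-2)) + 1045 = (22 + 266)*((⅙)*(-½)*57) + 1045 = 288*(-19/4) + 1045 = -1368 + 1045 = -323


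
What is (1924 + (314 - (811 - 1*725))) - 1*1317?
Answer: 835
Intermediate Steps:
(1924 + (314 - (811 - 1*725))) - 1*1317 = (1924 + (314 - (811 - 725))) - 1317 = (1924 + (314 - 1*86)) - 1317 = (1924 + (314 - 86)) - 1317 = (1924 + 228) - 1317 = 2152 - 1317 = 835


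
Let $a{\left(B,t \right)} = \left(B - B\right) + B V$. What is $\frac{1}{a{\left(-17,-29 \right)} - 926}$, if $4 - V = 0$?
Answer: $- \frac{1}{994} \approx -0.001006$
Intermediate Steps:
$V = 4$ ($V = 4 - 0 = 4 + 0 = 4$)
$a{\left(B,t \right)} = 4 B$ ($a{\left(B,t \right)} = \left(B - B\right) + B 4 = 0 + 4 B = 4 B$)
$\frac{1}{a{\left(-17,-29 \right)} - 926} = \frac{1}{4 \left(-17\right) - 926} = \frac{1}{-68 - 926} = \frac{1}{-994} = - \frac{1}{994}$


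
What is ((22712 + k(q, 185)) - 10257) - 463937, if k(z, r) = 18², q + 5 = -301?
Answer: -451158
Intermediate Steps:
q = -306 (q = -5 - 301 = -306)
k(z, r) = 324
((22712 + k(q, 185)) - 10257) - 463937 = ((22712 + 324) - 10257) - 463937 = (23036 - 10257) - 463937 = 12779 - 463937 = -451158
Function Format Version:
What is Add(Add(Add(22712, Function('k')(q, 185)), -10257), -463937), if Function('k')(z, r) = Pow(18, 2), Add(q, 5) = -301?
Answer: -451158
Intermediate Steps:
q = -306 (q = Add(-5, -301) = -306)
Function('k')(z, r) = 324
Add(Add(Add(22712, Function('k')(q, 185)), -10257), -463937) = Add(Add(Add(22712, 324), -10257), -463937) = Add(Add(23036, -10257), -463937) = Add(12779, -463937) = -451158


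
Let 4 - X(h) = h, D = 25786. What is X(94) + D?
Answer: 25696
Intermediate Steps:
X(h) = 4 - h
X(94) + D = (4 - 1*94) + 25786 = (4 - 94) + 25786 = -90 + 25786 = 25696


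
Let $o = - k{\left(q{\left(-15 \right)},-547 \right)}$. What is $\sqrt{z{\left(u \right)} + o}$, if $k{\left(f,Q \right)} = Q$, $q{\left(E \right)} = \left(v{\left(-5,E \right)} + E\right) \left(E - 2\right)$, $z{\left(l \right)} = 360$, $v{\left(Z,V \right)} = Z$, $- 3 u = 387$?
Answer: $\sqrt{907} \approx 30.116$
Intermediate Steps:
$u = -129$ ($u = \left(- \frac{1}{3}\right) 387 = -129$)
$q{\left(E \right)} = \left(-5 + E\right) \left(-2 + E\right)$ ($q{\left(E \right)} = \left(-5 + E\right) \left(E - 2\right) = \left(-5 + E\right) \left(-2 + E\right)$)
$o = 547$ ($o = \left(-1\right) \left(-547\right) = 547$)
$\sqrt{z{\left(u \right)} + o} = \sqrt{360 + 547} = \sqrt{907}$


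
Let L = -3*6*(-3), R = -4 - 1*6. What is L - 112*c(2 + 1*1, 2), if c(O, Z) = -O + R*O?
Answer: 3750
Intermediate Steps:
R = -10 (R = -4 - 6 = -10)
c(O, Z) = -11*O (c(O, Z) = -O - 10*O = -11*O)
L = 54 (L = -18*(-3) = 54)
L - 112*c(2 + 1*1, 2) = 54 - (-1232)*(2 + 1*1) = 54 - (-1232)*(2 + 1) = 54 - (-1232)*3 = 54 - 112*(-33) = 54 + 3696 = 3750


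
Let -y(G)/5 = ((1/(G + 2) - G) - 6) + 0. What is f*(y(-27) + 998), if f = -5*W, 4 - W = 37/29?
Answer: -12166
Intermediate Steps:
W = 79/29 (W = 4 - 37/29 = 79/29 ≈ 2.7241)
y(G) = 30 - 5/(2 + G) + 5*G (y(G) = -5*(((1/(G + 2) - G) - 6) + 0) = -5*(((1/(2 + G) - G) - 6) + 0) = -5*((-6 + 1/(2 + G) - G) + 0) = -5*(-6 + 1/(2 + G) - G) = 30 - 5/(2 + G) + 5*G)
f = -395/29 (f = -5*79/29 = -395/29 ≈ -13.621)
f*(y(-27) + 998) = -395*(5*(11 + (-27)² + 8*(-27))/(2 - 27) + 998)/29 = -395*(5*(11 + 729 - 216)/(-25) + 998)/29 = -395*(5*(-1/25)*524 + 998)/29 = -395*(-524/5 + 998)/29 = -395/29*4466/5 = -12166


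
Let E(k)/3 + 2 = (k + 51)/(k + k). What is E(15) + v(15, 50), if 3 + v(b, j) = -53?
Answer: -277/5 ≈ -55.400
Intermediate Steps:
v(b, j) = -56 (v(b, j) = -3 - 53 = -56)
E(k) = -6 + 3*(51 + k)/(2*k) (E(k) = -6 + 3*((k + 51)/(k + k)) = -6 + 3*((51 + k)/((2*k))) = -6 + 3*((51 + k)*(1/(2*k))) = -6 + 3*((51 + k)/(2*k)) = -6 + 3*(51 + k)/(2*k))
E(15) + v(15, 50) = (9/2)*(17 - 1*15)/15 - 56 = (9/2)*(1/15)*(17 - 15) - 56 = (9/2)*(1/15)*2 - 56 = 3/5 - 56 = -277/5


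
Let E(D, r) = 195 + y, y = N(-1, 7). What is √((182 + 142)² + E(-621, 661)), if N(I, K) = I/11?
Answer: 4*√795355/11 ≈ 324.30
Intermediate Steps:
N(I, K) = I/11 (N(I, K) = I*(1/11) = I/11)
y = -1/11 (y = (1/11)*(-1) = -1/11 ≈ -0.090909)
E(D, r) = 2144/11 (E(D, r) = 195 - 1/11 = 2144/11)
√((182 + 142)² + E(-621, 661)) = √((182 + 142)² + 2144/11) = √(324² + 2144/11) = √(104976 + 2144/11) = √(1156880/11) = 4*√795355/11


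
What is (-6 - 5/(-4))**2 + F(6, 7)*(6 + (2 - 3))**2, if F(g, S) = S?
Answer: 3161/16 ≈ 197.56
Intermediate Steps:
(-6 - 5/(-4))**2 + F(6, 7)*(6 + (2 - 3))**2 = (-6 - 5/(-4))**2 + 7*(6 + (2 - 3))**2 = (-6 - 5*(-1/4))**2 + 7*(6 - 1)**2 = (-6 + 5/4)**2 + 7*5**2 = (-19/4)**2 + 7*25 = 361/16 + 175 = 3161/16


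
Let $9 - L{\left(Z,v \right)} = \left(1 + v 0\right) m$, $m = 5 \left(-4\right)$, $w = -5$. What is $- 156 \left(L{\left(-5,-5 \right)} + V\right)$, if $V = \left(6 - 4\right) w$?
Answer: $-2964$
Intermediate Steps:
$m = -20$
$L{\left(Z,v \right)} = 29$ ($L{\left(Z,v \right)} = 9 - \left(1 + v 0\right) \left(-20\right) = 9 - \left(1 + 0\right) \left(-20\right) = 9 - 1 \left(-20\right) = 9 - -20 = 9 + 20 = 29$)
$V = -10$ ($V = \left(6 - 4\right) \left(-5\right) = 2 \left(-5\right) = -10$)
$- 156 \left(L{\left(-5,-5 \right)} + V\right) = - 156 \left(29 - 10\right) = \left(-156\right) 19 = -2964$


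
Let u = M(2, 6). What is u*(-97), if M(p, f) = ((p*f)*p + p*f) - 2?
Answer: -3298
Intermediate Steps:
M(p, f) = -2 + f*p + f*p² (M(p, f) = ((f*p)*p + f*p) - 2 = (f*p² + f*p) - 2 = (f*p + f*p²) - 2 = -2 + f*p + f*p²)
u = 34 (u = -2 + 6*2 + 6*2² = -2 + 12 + 6*4 = -2 + 12 + 24 = 34)
u*(-97) = 34*(-97) = -3298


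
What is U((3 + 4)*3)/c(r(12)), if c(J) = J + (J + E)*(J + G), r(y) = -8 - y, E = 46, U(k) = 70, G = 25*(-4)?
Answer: -7/314 ≈ -0.022293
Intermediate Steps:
G = -100
c(J) = J + (-100 + J)*(46 + J) (c(J) = J + (J + 46)*(J - 100) = J + (46 + J)*(-100 + J) = J + (-100 + J)*(46 + J))
U((3 + 4)*3)/c(r(12)) = 70/(-4600 + (-8 - 1*12)² - 53*(-8 - 1*12)) = 70/(-4600 + (-8 - 12)² - 53*(-8 - 12)) = 70/(-4600 + (-20)² - 53*(-20)) = 70/(-4600 + 400 + 1060) = 70/(-3140) = 70*(-1/3140) = -7/314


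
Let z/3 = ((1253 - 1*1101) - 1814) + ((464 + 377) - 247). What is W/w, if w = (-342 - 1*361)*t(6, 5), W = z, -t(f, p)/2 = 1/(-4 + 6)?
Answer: -3204/703 ≈ -4.5576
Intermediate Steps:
t(f, p) = -1 (t(f, p) = -2/(-4 + 6) = -2/2 = -2*1/2 = -1)
z = -3204 (z = 3*(((1253 - 1*1101) - 1814) + ((464 + 377) - 247)) = 3*(((1253 - 1101) - 1814) + (841 - 247)) = 3*((152 - 1814) + 594) = 3*(-1662 + 594) = 3*(-1068) = -3204)
W = -3204
w = 703 (w = (-342 - 1*361)*(-1) = (-342 - 361)*(-1) = -703*(-1) = 703)
W/w = -3204/703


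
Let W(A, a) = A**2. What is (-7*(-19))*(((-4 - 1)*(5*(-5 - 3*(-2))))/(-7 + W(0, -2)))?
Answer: 475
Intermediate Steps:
(-7*(-19))*(((-4 - 1)*(5*(-5 - 3*(-2))))/(-7 + W(0, -2))) = (-7*(-19))*(((-4 - 1)*(5*(-5 - 3*(-2))))/(-7 + 0**2)) = 133*((-25*(-5 + 6))/(-7 + 0)) = 133*((-25)/(-7)) = 133*(-(-5)*5/7) = 133*(-1/7*(-25)) = 133*(25/7) = 475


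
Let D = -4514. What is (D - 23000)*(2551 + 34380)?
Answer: -1016119534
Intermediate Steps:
(D - 23000)*(2551 + 34380) = (-4514 - 23000)*(2551 + 34380) = -27514*36931 = -1016119534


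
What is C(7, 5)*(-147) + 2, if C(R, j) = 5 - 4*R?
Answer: 3383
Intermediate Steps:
C(7, 5)*(-147) + 2 = (5 - 4*7)*(-147) + 2 = (5 - 28)*(-147) + 2 = -23*(-147) + 2 = 3381 + 2 = 3383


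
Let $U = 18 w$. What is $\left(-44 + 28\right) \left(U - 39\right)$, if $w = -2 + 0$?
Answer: $1200$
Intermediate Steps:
$w = -2$
$U = -36$ ($U = 18 \left(-2\right) = -36$)
$\left(-44 + 28\right) \left(U - 39\right) = \left(-44 + 28\right) \left(-36 - 39\right) = \left(-16\right) \left(-75\right) = 1200$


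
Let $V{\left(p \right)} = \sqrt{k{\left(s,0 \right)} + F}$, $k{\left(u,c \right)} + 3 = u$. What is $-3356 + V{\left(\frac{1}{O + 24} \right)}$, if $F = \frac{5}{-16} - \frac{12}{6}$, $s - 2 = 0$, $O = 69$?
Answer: $-3356 + \frac{i \sqrt{53}}{4} \approx -3356.0 + 1.82 i$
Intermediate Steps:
$s = 2$ ($s = 2 + 0 = 2$)
$F = - \frac{37}{16}$ ($F = 5 \left(- \frac{1}{16}\right) - 2 = - \frac{5}{16} - 2 = - \frac{37}{16} \approx -2.3125$)
$k{\left(u,c \right)} = -3 + u$
$V{\left(p \right)} = \frac{i \sqrt{53}}{4}$ ($V{\left(p \right)} = \sqrt{\left(-3 + 2\right) - \frac{37}{16}} = \sqrt{-1 - \frac{37}{16}} = \sqrt{- \frac{53}{16}} = \frac{i \sqrt{53}}{4}$)
$-3356 + V{\left(\frac{1}{O + 24} \right)} = -3356 + \frac{i \sqrt{53}}{4}$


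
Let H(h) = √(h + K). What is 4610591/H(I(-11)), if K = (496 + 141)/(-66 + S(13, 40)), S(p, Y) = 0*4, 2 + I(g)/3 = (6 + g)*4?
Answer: -4610591*I*√329538/4993 ≈ -5.3009e+5*I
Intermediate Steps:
I(g) = 66 + 12*g (I(g) = -6 + 3*((6 + g)*4) = -6 + 3*(24 + 4*g) = -6 + (72 + 12*g) = 66 + 12*g)
S(p, Y) = 0
K = -637/66 (K = (496 + 141)/(-66 + 0) = 637/(-66) = 637*(-1/66) = -637/66 ≈ -9.6515)
H(h) = √(-637/66 + h) (H(h) = √(h - 637/66) = √(-637/66 + h))
4610591/H(I(-11)) = 4610591/((√(-42042 + 4356*(66 + 12*(-11)))/66)) = 4610591/((√(-42042 + 4356*(66 - 132))/66)) = 4610591/((√(-42042 + 4356*(-66))/66)) = 4610591/((√(-42042 - 287496)/66)) = 4610591/((√(-329538)/66)) = 4610591/(((I*√329538)/66)) = 4610591/((I*√329538/66)) = 4610591*(-I*√329538/4993) = -4610591*I*√329538/4993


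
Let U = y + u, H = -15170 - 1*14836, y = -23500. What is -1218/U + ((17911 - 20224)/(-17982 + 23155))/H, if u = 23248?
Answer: 125039555/25870173 ≈ 4.8334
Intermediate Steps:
H = -30006 (H = -15170 - 14836 = -30006)
U = -252 (U = -23500 + 23248 = -252)
-1218/U + ((17911 - 20224)/(-17982 + 23155))/H = -1218/(-252) + ((17911 - 20224)/(-17982 + 23155))/(-30006) = -1218*(-1/252) - 2313/5173*(-1/30006) = 29/6 - 2313*1/5173*(-1/30006) = 29/6 - 2313/5173*(-1/30006) = 29/6 + 257/17246782 = 125039555/25870173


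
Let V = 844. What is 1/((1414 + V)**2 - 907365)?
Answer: 1/4191199 ≈ 2.3860e-7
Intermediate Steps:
1/((1414 + V)**2 - 907365) = 1/((1414 + 844)**2 - 907365) = 1/(2258**2 - 907365) = 1/(5098564 - 907365) = 1/4191199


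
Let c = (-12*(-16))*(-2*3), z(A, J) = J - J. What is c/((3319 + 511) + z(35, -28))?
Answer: -576/1915 ≈ -0.30078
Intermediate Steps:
z(A, J) = 0
c = -1152 (c = 192*(-6) = -1152)
c/((3319 + 511) + z(35, -28)) = -1152/((3319 + 511) + 0) = -1152/(3830 + 0) = -1152/3830 = -1152*1/3830 = -576/1915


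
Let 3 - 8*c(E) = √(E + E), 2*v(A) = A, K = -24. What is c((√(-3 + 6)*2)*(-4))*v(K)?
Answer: -9/2 + 6*I*3^(¼) ≈ -4.5 + 7.8964*I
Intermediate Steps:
v(A) = A/2
c(E) = 3/8 - √2*√E/8 (c(E) = 3/8 - √(E + E)/8 = 3/8 - √2*√E/8)
c((√(-3 + 6)*2)*(-4))*v(K) = (3/8 - √2*√((√(-3 + 6)*2)*(-4))/8)*((½)*(-24)) = (3/8 - √2*√((√3*2)*(-4))/8)*(-12) = (3/8 - √2*√((2*√3)*(-4))/8)*(-12) = (3/8 - √2*√(-8*√3)/8)*(-12) = (3/8 - √2*2*I*√2*3^(¼)/8)*(-12) = (3/8 - I*3^(¼)/2)*(-12) = -9/2 + 6*I*3^(¼)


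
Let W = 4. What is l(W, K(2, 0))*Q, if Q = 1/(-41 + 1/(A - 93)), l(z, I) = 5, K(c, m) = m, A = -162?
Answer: -1275/10456 ≈ -0.12194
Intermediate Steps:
Q = -255/10456 (Q = 1/(-41 + 1/(-162 - 93)) = 1/(-41 + 1/(-255)) = 1/(-41 - 1/255) = 1/(-10456/255) = -255/10456 ≈ -0.024388)
l(W, K(2, 0))*Q = 5*(-255/10456) = -1275/10456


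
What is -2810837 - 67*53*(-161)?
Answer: -2239126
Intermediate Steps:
-2810837 - 67*53*(-161) = -2810837 - 3551*(-161) = -2810837 - 1*(-571711) = -2810837 + 571711 = -2239126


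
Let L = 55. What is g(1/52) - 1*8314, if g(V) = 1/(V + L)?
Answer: -23786302/2861 ≈ -8314.0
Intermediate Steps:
g(V) = 1/(55 + V) (g(V) = 1/(V + 55) = 1/(55 + V))
g(1/52) - 1*8314 = 1/(55 + 1/52) - 1*8314 = 1/(55 + 1/52) - 8314 = 1/(2861/52) - 8314 = 52/2861 - 8314 = -23786302/2861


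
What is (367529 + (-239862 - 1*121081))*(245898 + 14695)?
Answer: 1716265498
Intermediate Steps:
(367529 + (-239862 - 1*121081))*(245898 + 14695) = (367529 + (-239862 - 121081))*260593 = (367529 - 360943)*260593 = 6586*260593 = 1716265498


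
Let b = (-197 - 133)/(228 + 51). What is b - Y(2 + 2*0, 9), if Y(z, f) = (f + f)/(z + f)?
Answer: -2884/1023 ≈ -2.8192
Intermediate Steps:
Y(z, f) = 2*f/(f + z) (Y(z, f) = (2*f)/(f + z) = 2*f/(f + z))
b = -110/93 (b = -330/279 = -330*1/279 = -110/93 ≈ -1.1828)
b - Y(2 + 2*0, 9) = -110/93 - 2*9/(9 + (2 + 2*0)) = -110/93 - 2*9/(9 + (2 + 0)) = -110/93 - 2*9/(9 + 2) = -110/93 - 2*9/11 = -110/93 - 1*18/11 = -110/93 - 18/11 = -2884/1023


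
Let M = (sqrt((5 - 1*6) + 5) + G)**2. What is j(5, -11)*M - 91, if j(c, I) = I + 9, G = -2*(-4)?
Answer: -291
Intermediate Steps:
G = 8
M = 100 (M = (sqrt((5 - 1*6) + 5) + 8)**2 = (sqrt((5 - 6) + 5) + 8)**2 = (sqrt(-1 + 5) + 8)**2 = (sqrt(4) + 8)**2 = (2 + 8)**2 = 10**2 = 100)
j(c, I) = 9 + I
j(5, -11)*M - 91 = (9 - 11)*100 - 91 = -2*100 - 91 = -200 - 91 = -291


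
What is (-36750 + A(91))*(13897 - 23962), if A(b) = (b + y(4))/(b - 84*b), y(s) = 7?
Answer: 399110102160/1079 ≈ 3.6989e+8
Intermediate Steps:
A(b) = -(7 + b)/(83*b) (A(b) = (b + 7)/(b - 84*b) = (7 + b)/((-83*b)) = (7 + b)*(-1/(83*b)) = -(7 + b)/(83*b))
(-36750 + A(91))*(13897 - 23962) = (-36750 + (1/83)*(-7 - 1*91)/91)*(13897 - 23962) = (-36750 + (1/83)*(1/91)*(-7 - 91))*(-10065) = (-36750 + (1/83)*(1/91)*(-98))*(-10065) = (-36750 - 14/1079)*(-10065) = -39653264/1079*(-10065) = 399110102160/1079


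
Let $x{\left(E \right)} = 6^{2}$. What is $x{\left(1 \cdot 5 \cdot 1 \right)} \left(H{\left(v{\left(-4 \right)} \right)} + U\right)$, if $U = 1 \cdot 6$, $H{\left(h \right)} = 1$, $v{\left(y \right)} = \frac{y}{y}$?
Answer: $252$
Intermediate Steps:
$v{\left(y \right)} = 1$
$x{\left(E \right)} = 36$
$U = 6$
$x{\left(1 \cdot 5 \cdot 1 \right)} \left(H{\left(v{\left(-4 \right)} \right)} + U\right) = 36 \left(1 + 6\right) = 36 \cdot 7 = 252$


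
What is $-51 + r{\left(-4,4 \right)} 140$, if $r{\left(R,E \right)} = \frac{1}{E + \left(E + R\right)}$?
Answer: $-16$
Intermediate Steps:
$r{\left(R,E \right)} = \frac{1}{R + 2 E}$
$-51 + r{\left(-4,4 \right)} 140 = -51 + \frac{1}{-4 + 2 \cdot 4} \cdot 140 = -51 + \frac{1}{-4 + 8} \cdot 140 = -51 + \frac{1}{4} \cdot 140 = -51 + 35 = -16$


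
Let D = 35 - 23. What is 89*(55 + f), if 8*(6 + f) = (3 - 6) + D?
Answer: 35689/8 ≈ 4461.1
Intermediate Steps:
D = 12
f = -39/8 (f = -6 + ((3 - 6) + 12)/8 = -6 + (-3 + 12)/8 = -6 + (⅛)*9 = -6 + 9/8 = -39/8 ≈ -4.8750)
89*(55 + f) = 89*(55 - 39/8) = 89*(401/8) = 35689/8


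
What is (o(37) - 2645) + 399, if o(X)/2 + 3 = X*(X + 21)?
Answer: 2040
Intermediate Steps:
o(X) = -6 + 2*X*(21 + X) (o(X) = -6 + 2*(X*(X + 21)) = -6 + 2*(X*(21 + X)) = -6 + 2*X*(21 + X))
(o(37) - 2645) + 399 = ((-6 + 2*37² + 42*37) - 2645) + 399 = ((-6 + 2*1369 + 1554) - 2645) + 399 = ((-6 + 2738 + 1554) - 2645) + 399 = (4286 - 2645) + 399 = 1641 + 399 = 2040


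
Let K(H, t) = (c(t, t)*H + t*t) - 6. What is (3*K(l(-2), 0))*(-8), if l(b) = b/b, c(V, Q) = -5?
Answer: 264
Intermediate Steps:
l(b) = 1
K(H, t) = -6 + t² - 5*H (K(H, t) = (-5*H + t*t) - 6 = (-5*H + t²) - 6 = (t² - 5*H) - 6 = -6 + t² - 5*H)
(3*K(l(-2), 0))*(-8) = (3*(-6 + 0² - 5*1))*(-8) = (3*(-6 + 0 - 5))*(-8) = (3*(-11))*(-8) = -33*(-8) = 264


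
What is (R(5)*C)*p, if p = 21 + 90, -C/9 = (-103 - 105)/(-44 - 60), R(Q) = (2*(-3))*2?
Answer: 23976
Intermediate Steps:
R(Q) = -12 (R(Q) = -6*2 = -12)
C = -18 (C = -9*(-103 - 105)/(-44 - 60) = -(-1872)/(-104) = -(-1872)*(-1)/104 = -9*2 = -18)
p = 111
(R(5)*C)*p = -12*(-18)*111 = 216*111 = 23976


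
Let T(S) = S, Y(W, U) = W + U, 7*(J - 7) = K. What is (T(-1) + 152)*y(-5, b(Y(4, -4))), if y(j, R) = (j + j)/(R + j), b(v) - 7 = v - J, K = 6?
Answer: 10570/41 ≈ 257.80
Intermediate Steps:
J = 55/7 (J = 7 + (1/7)*6 = 7 + 6/7 = 55/7 ≈ 7.8571)
Y(W, U) = U + W
b(v) = -6/7 + v (b(v) = 7 + (v - 1*55/7) = 7 + (v - 55/7) = 7 + (-55/7 + v) = -6/7 + v)
y(j, R) = 2*j/(R + j) (y(j, R) = (2*j)/(R + j) = 2*j/(R + j))
(T(-1) + 152)*y(-5, b(Y(4, -4))) = (-1 + 152)*(2*(-5)/((-6/7 + (-4 + 4)) - 5)) = 151*(2*(-5)/((-6/7 + 0) - 5)) = 151*(2*(-5)/(-6/7 - 5)) = 151*(2*(-5)/(-41/7)) = 151*(2*(-5)*(-7/41)) = 151*(70/41) = 10570/41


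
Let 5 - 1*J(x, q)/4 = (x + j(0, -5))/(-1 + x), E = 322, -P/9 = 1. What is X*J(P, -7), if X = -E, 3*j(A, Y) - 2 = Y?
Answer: -5152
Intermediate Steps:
P = -9 (P = -9*1 = -9)
j(A, Y) = ⅔ + Y/3
J(x, q) = 16 (J(x, q) = 20 - 4*(x + (⅔ + (⅓)*(-5)))/(-1 + x) = 20 - 4*(x + (⅔ - 5/3))/(-1 + x) = 20 - 4*(x - 1)/(-1 + x) = 20 - 4*(-1 + x)/(-1 + x) = 20 - 4*1 = 20 - 4 = 16)
X = -322 (X = -1*322 = -322)
X*J(P, -7) = -322*16 = -5152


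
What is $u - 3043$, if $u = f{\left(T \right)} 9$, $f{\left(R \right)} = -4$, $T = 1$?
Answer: $-3079$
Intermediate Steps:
$u = -36$ ($u = \left(-4\right) 9 = -36$)
$u - 3043 = -36 - 3043 = -3079$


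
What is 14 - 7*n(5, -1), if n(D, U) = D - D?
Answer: 14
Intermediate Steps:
n(D, U) = 0
14 - 7*n(5, -1) = 14 - 7*0 = 14 + 0 = 14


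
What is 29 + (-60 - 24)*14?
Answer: -1147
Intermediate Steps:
29 + (-60 - 24)*14 = 29 - 84*14 = 29 - 1176 = -1147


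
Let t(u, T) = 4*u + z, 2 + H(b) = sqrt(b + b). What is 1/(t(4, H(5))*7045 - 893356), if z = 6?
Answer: -1/738366 ≈ -1.3543e-6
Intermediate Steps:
H(b) = -2 + sqrt(2)*sqrt(b) (H(b) = -2 + sqrt(b + b) = -2 + sqrt(2*b) = -2 + sqrt(2)*sqrt(b))
t(u, T) = 6 + 4*u (t(u, T) = 4*u + 6 = 6 + 4*u)
1/(t(4, H(5))*7045 - 893356) = 1/((6 + 4*4)*7045 - 893356) = 1/((6 + 16)*7045 - 893356) = 1/(22*7045 - 893356) = 1/(154990 - 893356) = 1/(-738366) = -1/738366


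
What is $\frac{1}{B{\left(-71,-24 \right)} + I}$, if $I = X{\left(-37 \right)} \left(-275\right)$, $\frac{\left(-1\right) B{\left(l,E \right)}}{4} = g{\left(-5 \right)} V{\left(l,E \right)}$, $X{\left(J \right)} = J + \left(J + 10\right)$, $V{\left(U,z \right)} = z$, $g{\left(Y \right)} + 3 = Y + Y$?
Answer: $\frac{1}{16352} \approx 6.1155 \cdot 10^{-5}$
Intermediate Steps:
$g{\left(Y \right)} = -3 + 2 Y$ ($g{\left(Y \right)} = -3 + \left(Y + Y\right) = -3 + 2 Y$)
$X{\left(J \right)} = 10 + 2 J$ ($X{\left(J \right)} = J + \left(10 + J\right) = 10 + 2 J$)
$B{\left(l,E \right)} = 52 E$ ($B{\left(l,E \right)} = - 4 \left(-3 + 2 \left(-5\right)\right) E = - 4 \left(-3 - 10\right) E = - 4 \left(- 13 E\right) = 52 E$)
$I = 17600$ ($I = \left(10 + 2 \left(-37\right)\right) \left(-275\right) = \left(10 - 74\right) \left(-275\right) = \left(-64\right) \left(-275\right) = 17600$)
$\frac{1}{B{\left(-71,-24 \right)} + I} = \frac{1}{52 \left(-24\right) + 17600} = \frac{1}{-1248 + 17600} = \frac{1}{16352}$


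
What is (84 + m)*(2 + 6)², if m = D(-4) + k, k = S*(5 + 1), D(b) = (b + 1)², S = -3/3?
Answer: 5568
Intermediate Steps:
S = -1 (S = -3*⅓ = -1)
D(b) = (1 + b)²
k = -6 (k = -(5 + 1) = -1*6 = -6)
m = 3 (m = (1 - 4)² - 6 = (-3)² - 6 = 9 - 6 = 3)
(84 + m)*(2 + 6)² = (84 + 3)*(2 + 6)² = 87*8² = 87*64 = 5568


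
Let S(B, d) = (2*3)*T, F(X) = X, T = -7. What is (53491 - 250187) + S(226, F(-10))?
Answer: -196738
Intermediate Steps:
S(B, d) = -42 (S(B, d) = (2*3)*(-7) = 6*(-7) = -42)
(53491 - 250187) + S(226, F(-10)) = (53491 - 250187) - 42 = -196696 - 42 = -196738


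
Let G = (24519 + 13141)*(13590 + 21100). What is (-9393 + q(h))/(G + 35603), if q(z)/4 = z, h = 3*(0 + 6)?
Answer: -3107/435487001 ≈ -7.1345e-6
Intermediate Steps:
h = 18 (h = 3*6 = 18)
q(z) = 4*z
G = 1306425400 (G = 37660*34690 = 1306425400)
(-9393 + q(h))/(G + 35603) = (-9393 + 4*18)/(1306425400 + 35603) = (-9393 + 72)/1306461003 = -9321*1/1306461003 = -3107/435487001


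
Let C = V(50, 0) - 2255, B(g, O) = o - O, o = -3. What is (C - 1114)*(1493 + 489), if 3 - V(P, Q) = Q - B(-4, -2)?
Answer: -6673394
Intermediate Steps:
B(g, O) = -3 - O
V(P, Q) = 2 - Q (V(P, Q) = 3 - (Q - (-3 - 1*(-2))) = 3 - (Q - (-3 + 2)) = 3 - (Q - 1*(-1)) = 3 - (Q + 1) = 3 - (1 + Q) = 3 + (-1 - Q) = 2 - Q)
C = -2253 (C = (2 - 1*0) - 2255 = (2 + 0) - 2255 = 2 - 2255 = -2253)
(C - 1114)*(1493 + 489) = (-2253 - 1114)*(1493 + 489) = -3367*1982 = -6673394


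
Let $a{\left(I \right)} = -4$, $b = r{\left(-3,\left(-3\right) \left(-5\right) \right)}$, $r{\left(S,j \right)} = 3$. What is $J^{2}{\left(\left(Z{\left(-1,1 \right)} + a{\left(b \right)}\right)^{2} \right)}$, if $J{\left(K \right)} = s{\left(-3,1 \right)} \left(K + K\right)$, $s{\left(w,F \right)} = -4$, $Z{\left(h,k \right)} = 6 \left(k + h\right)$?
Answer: $16384$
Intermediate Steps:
$Z{\left(h,k \right)} = 6 h + 6 k$ ($Z{\left(h,k \right)} = 6 \left(h + k\right) = 6 h + 6 k$)
$b = 3$
$J{\left(K \right)} = - 8 K$ ($J{\left(K \right)} = - 4 \left(K + K\right) = - 4 \cdot 2 K = - 8 K$)
$J^{2}{\left(\left(Z{\left(-1,1 \right)} + a{\left(b \right)}\right)^{2} \right)} = \left(- 8 \left(\left(6 \left(-1\right) + 6 \cdot 1\right) - 4\right)^{2}\right)^{2} = \left(- 8 \left(\left(-6 + 6\right) - 4\right)^{2}\right)^{2} = \left(- 8 \left(0 - 4\right)^{2}\right)^{2} = \left(- 8 \left(-4\right)^{2}\right)^{2} = \left(\left(-8\right) 16\right)^{2} = \left(-128\right)^{2} = 16384$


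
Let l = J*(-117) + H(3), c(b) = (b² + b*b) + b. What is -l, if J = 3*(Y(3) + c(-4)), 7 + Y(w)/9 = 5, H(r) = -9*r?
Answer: 3537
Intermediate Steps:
c(b) = b + 2*b² (c(b) = (b² + b²) + b = 2*b² + b = b + 2*b²)
Y(w) = -18 (Y(w) = -63 + 9*5 = -63 + 45 = -18)
J = 30 (J = 3*(-18 - 4*(1 + 2*(-4))) = 3*(-18 - 4*(1 - 8)) = 3*(-18 - 4*(-7)) = 3*(-18 + 28) = 3*10 = 30)
l = -3537 (l = 30*(-117) - 9*3 = -3510 - 27 = -3537)
-l = -1*(-3537) = 3537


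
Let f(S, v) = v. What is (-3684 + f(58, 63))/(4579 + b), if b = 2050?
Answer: -3621/6629 ≈ -0.54624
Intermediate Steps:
(-3684 + f(58, 63))/(4579 + b) = (-3684 + 63)/(4579 + 2050) = -3621/6629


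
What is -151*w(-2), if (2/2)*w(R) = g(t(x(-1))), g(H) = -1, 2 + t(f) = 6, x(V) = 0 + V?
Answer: 151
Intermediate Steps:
x(V) = V
t(f) = 4 (t(f) = -2 + 6 = 4)
w(R) = -1
-151*w(-2) = -151*(-1) = 151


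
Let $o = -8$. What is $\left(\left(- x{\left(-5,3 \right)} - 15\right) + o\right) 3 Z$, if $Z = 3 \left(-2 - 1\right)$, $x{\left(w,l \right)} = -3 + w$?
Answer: $405$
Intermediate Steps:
$Z = -9$ ($Z = 3 \left(-3\right) = -9$)
$\left(\left(- x{\left(-5,3 \right)} - 15\right) + o\right) 3 Z = \left(\left(- (-3 - 5) - 15\right) - 8\right) 3 \left(-9\right) = \left(\left(\left(-1\right) \left(-8\right) - 15\right) - 8\right) 3 \left(-9\right) = \left(\left(8 - 15\right) - 8\right) 3 \left(-9\right) = \left(-7 - 8\right) 3 \left(-9\right) = \left(-15\right) 3 \left(-9\right) = \left(-45\right) \left(-9\right) = 405$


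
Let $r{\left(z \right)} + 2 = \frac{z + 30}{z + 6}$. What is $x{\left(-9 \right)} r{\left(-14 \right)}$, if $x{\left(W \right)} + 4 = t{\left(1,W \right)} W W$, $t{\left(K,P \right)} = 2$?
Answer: $-632$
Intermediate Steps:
$r{\left(z \right)} = -2 + \frac{30 + z}{6 + z}$ ($r{\left(z \right)} = -2 + \frac{z + 30}{z + 6} = -2 + \frac{30 + z}{6 + z}$)
$x{\left(W \right)} = -4 + 2 W^{2}$ ($x{\left(W \right)} = -4 + 2 W W = -4 + 2 W^{2}$)
$x{\left(-9 \right)} r{\left(-14 \right)} = \left(-4 + 2 \left(-9\right)^{2}\right) \frac{18 - -14}{6 - 14} = \left(-4 + 2 \cdot 81\right) \frac{18 + 14}{-8} = \left(-4 + 162\right) \left(\left(- \frac{1}{8}\right) 32\right) = 158 \left(-4\right) = -632$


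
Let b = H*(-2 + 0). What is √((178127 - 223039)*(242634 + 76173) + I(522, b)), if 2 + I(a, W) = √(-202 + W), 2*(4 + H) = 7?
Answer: √(-14318259986 + I*√201) ≈ 0.e-4 + 1.1966e+5*I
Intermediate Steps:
H = -½ (H = -4 + (½)*7 = -4 + 7/2 = -½ ≈ -0.50000)
b = 1 (b = -(-2 + 0)/2 = -½*(-2) = 1)
I(a, W) = -2 + √(-202 + W)
√((178127 - 223039)*(242634 + 76173) + I(522, b)) = √((178127 - 223039)*(242634 + 76173) + (-2 + √(-202 + 1))) = √(-44912*318807 + (-2 + √(-201))) = √(-14318259984 + (-2 + I*√201)) = √(-14318259986 + I*√201)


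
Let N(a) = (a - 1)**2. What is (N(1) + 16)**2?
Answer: 256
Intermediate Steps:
N(a) = (-1 + a)**2
(N(1) + 16)**2 = ((-1 + 1)**2 + 16)**2 = (0**2 + 16)**2 = (0 + 16)**2 = 16**2 = 256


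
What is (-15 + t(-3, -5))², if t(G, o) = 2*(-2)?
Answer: 361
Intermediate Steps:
t(G, o) = -4
(-15 + t(-3, -5))² = (-15 - 4)² = (-19)² = 361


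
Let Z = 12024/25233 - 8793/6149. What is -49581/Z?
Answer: 65751066381/1264429 ≈ 52001.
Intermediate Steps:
Z = -3793287/3978403 (Z = 12024*(1/25233) - 8793*1/6149 = 4008/8411 - 8793/6149 = -3793287/3978403 ≈ -0.95347)
-49581/Z = -49581/(-3793287/3978403) = -49581*(-3978403/3793287) = 65751066381/1264429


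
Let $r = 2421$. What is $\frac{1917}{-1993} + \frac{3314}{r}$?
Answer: $\frac{1963745}{4825053} \approx 0.40699$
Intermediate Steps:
$\frac{1917}{-1993} + \frac{3314}{r} = \frac{1917}{-1993} + \frac{3314}{2421} = 1917 \left(- \frac{1}{1993}\right) + 3314 \cdot \frac{1}{2421} = - \frac{1917}{1993} + \frac{3314}{2421} = \frac{1963745}{4825053}$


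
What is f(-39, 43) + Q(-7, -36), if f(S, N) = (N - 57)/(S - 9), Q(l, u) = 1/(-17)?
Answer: 95/408 ≈ 0.23284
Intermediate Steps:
Q(l, u) = -1/17
f(S, N) = (-57 + N)/(-9 + S)
f(-39, 43) + Q(-7, -36) = (-57 + 43)/(-9 - 39) - 1/17 = -14/(-48) - 1/17 = -1/48*(-14) - 1/17 = 7/24 - 1/17 = 95/408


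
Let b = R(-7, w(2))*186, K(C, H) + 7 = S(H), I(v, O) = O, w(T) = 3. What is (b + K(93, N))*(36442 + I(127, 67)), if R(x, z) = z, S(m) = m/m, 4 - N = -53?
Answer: 20152968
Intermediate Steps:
N = 57 (N = 4 - 1*(-53) = 4 + 53 = 57)
S(m) = 1
K(C, H) = -6 (K(C, H) = -7 + 1 = -6)
b = 558 (b = 3*186 = 558)
(b + K(93, N))*(36442 + I(127, 67)) = (558 - 6)*(36442 + 67) = 552*36509 = 20152968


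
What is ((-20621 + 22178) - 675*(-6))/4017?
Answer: 1869/1339 ≈ 1.3958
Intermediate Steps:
((-20621 + 22178) - 675*(-6))/4017 = (1557 + 4050)*(1/4017) = 5607*(1/4017) = 1869/1339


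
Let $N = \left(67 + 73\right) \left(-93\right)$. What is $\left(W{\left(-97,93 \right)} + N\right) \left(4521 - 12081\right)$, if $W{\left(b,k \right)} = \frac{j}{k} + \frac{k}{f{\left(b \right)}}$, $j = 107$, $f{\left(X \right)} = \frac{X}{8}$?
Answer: $\frac{296130827160}{3007} \approx 9.8481 \cdot 10^{7}$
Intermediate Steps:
$f{\left(X \right)} = \frac{X}{8}$ ($f{\left(X \right)} = X \frac{1}{8} = \frac{X}{8}$)
$N = -13020$ ($N = 140 \left(-93\right) = -13020$)
$W{\left(b,k \right)} = \frac{107}{k} + \frac{8 k}{b}$ ($W{\left(b,k \right)} = \frac{107}{k} + \frac{k}{\frac{1}{8} b} = \frac{107}{k} + k \frac{8}{b} = \frac{107}{k} + \frac{8 k}{b}$)
$\left(W{\left(-97,93 \right)} + N\right) \left(4521 - 12081\right) = \left(\left(\frac{107}{93} + 8 \cdot 93 \frac{1}{-97}\right) - 13020\right) \left(4521 - 12081\right) = \left(\left(107 \cdot \frac{1}{93} + 8 \cdot 93 \left(- \frac{1}{97}\right)\right) - 13020\right) \left(-7560\right) = \left(\left(\frac{107}{93} - \frac{744}{97}\right) - 13020\right) \left(-7560\right) = \left(- \frac{58813}{9021} - 13020\right) \left(-7560\right) = \left(- \frac{117512233}{9021}\right) \left(-7560\right) = \frac{296130827160}{3007}$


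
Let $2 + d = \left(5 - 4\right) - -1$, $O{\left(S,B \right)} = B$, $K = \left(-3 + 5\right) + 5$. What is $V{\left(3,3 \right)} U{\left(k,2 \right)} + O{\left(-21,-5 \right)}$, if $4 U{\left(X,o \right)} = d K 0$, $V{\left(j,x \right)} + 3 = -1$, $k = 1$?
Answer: $-5$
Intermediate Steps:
$V{\left(j,x \right)} = -4$ ($V{\left(j,x \right)} = -3 - 1 = -4$)
$K = 7$ ($K = 2 + 5 = 7$)
$d = 0$ ($d = -2 + \left(\left(5 - 4\right) - -1\right) = -2 + \left(1 + 1\right) = -2 + 2 = 0$)
$U{\left(X,o \right)} = 0$ ($U{\left(X,o \right)} = \frac{0 \cdot 7 \cdot 0}{4} = \frac{0 \cdot 0}{4} = \frac{1}{4} \cdot 0 = 0$)
$V{\left(3,3 \right)} U{\left(k,2 \right)} + O{\left(-21,-5 \right)} = \left(-4\right) 0 - 5 = 0 - 5 = -5$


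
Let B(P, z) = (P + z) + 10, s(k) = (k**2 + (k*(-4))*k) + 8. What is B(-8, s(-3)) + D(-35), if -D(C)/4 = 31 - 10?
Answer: -101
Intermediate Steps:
s(k) = 8 - 3*k**2 (s(k) = (k**2 + (-4*k)*k) + 8 = (k**2 - 4*k**2) + 8 = -3*k**2 + 8 = 8 - 3*k**2)
B(P, z) = 10 + P + z
D(C) = -84 (D(C) = -4*(31 - 10) = -4*21 = -84)
B(-8, s(-3)) + D(-35) = (10 - 8 + (8 - 3*(-3)**2)) - 84 = (10 - 8 + (8 - 3*9)) - 84 = (10 - 8 + (8 - 27)) - 84 = (10 - 8 - 19) - 84 = -17 - 84 = -101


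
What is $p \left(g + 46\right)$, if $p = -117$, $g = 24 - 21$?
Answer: $-5733$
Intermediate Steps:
$g = 3$
$p \left(g + 46\right) = - 117 \left(3 + 46\right) = \left(-117\right) 49 = -5733$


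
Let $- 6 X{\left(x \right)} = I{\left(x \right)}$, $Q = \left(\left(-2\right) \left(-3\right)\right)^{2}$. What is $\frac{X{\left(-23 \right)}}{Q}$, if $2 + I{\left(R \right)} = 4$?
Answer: $- \frac{1}{108} \approx -0.0092593$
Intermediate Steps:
$I{\left(R \right)} = 2$ ($I{\left(R \right)} = -2 + 4 = 2$)
$Q = 36$ ($Q = 6^{2} = 36$)
$X{\left(x \right)} = - \frac{1}{3}$ ($X{\left(x \right)} = \left(- \frac{1}{6}\right) 2 = - \frac{1}{3}$)
$\frac{X{\left(-23 \right)}}{Q} = - \frac{1}{3 \cdot 36} = \left(- \frac{1}{3}\right) \frac{1}{36} = - \frac{1}{108}$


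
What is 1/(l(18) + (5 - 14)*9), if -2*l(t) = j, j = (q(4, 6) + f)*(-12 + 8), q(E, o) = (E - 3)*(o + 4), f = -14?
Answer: -1/89 ≈ -0.011236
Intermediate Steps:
q(E, o) = (-3 + E)*(4 + o)
j = 16 (j = ((-12 - 3*6 + 4*4 + 4*6) - 14)*(-12 + 8) = ((-12 - 18 + 16 + 24) - 14)*(-4) = (10 - 14)*(-4) = -4*(-4) = 16)
l(t) = -8 (l(t) = -½*16 = -8)
1/(l(18) + (5 - 14)*9) = 1/(-8 + (5 - 14)*9) = 1/(-8 - 9*9) = 1/(-8 - 81) = 1/(-89) = -1/89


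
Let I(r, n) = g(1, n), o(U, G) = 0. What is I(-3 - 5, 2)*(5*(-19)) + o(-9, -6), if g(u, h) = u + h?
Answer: -285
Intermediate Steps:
g(u, h) = h + u
I(r, n) = 1 + n (I(r, n) = n + 1 = 1 + n)
I(-3 - 5, 2)*(5*(-19)) + o(-9, -6) = (1 + 2)*(5*(-19)) + 0 = 3*(-95) + 0 = -285 + 0 = -285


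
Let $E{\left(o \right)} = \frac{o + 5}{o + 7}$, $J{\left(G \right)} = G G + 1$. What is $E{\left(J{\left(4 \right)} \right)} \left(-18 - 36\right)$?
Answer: $- \frac{99}{2} \approx -49.5$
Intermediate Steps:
$J{\left(G \right)} = 1 + G^{2}$ ($J{\left(G \right)} = G^{2} + 1 = 1 + G^{2}$)
$E{\left(o \right)} = \frac{5 + o}{7 + o}$
$E{\left(J{\left(4 \right)} \right)} \left(-18 - 36\right) = \frac{5 + \left(1 + 4^{2}\right)}{7 + \left(1 + 4^{2}\right)} \left(-18 - 36\right) = \frac{5 + \left(1 + 16\right)}{7 + \left(1 + 16\right)} \left(-54\right) = \frac{5 + 17}{7 + 17} \left(-54\right) = \frac{1}{24} \cdot 22 \left(-54\right) = \frac{11}{12} \left(-54\right) = - \frac{99}{2}$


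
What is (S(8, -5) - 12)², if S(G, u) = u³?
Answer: 18769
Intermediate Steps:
(S(8, -5) - 12)² = ((-5)³ - 12)² = (-125 - 12)² = (-137)² = 18769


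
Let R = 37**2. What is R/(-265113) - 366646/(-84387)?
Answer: 32362365065/7457363577 ≈ 4.3397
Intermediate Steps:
R = 1369
R/(-265113) - 366646/(-84387) = 1369/(-265113) - 366646/(-84387) = 1369*(-1/265113) - 366646*(-1/84387) = -1369/265113 + 366646/84387 = 32362365065/7457363577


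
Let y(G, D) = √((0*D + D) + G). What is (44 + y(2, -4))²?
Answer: (44 + I*√2)² ≈ 1934.0 + 124.45*I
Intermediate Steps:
y(G, D) = √(D + G) (y(G, D) = √((0 + D) + G) = √(D + G))
(44 + y(2, -4))² = (44 + √(-4 + 2))² = (44 + √(-2))² = (44 + I*√2)²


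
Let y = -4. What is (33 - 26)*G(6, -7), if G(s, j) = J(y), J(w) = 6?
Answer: 42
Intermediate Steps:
G(s, j) = 6
(33 - 26)*G(6, -7) = (33 - 26)*6 = 7*6 = 42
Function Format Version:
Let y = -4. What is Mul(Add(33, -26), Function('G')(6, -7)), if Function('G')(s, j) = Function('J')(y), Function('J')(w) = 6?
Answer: 42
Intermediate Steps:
Function('G')(s, j) = 6
Mul(Add(33, -26), Function('G')(6, -7)) = Mul(Add(33, -26), 6) = Mul(7, 6) = 42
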